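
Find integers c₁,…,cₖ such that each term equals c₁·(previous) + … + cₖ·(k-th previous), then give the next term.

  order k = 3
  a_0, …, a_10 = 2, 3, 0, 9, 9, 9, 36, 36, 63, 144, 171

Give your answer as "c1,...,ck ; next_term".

0,1,3 ; 333

  a_3 = 0·0 + 1·3 + 3·2 = 9
  a_4 = 0·9 + 1·0 + 3·3 = 9
  a_5 = 0·9 + 1·9 + 3·0 = 9
  a_6 = 0·9 + 1·9 + 3·9 = 36
  a_7 = 0·36 + 1·9 + 3·9 = 36
  a_8 = 0·36 + 1·36 + 3·9 = 63
  a_9 = 0·63 + 1·36 + 3·36 = 144
  a_10 = 0·144 + 1·63 + 3·36 = 171
  a_11 = 0·171 + 1·144 + 3·63 = 333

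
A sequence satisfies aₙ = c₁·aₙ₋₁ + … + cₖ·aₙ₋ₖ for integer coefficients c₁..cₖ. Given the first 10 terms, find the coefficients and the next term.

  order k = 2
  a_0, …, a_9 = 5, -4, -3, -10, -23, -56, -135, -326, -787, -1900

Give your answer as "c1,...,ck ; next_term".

2,1 ; -4587

  a_2 = 2·-4 + 1·5 = -3
  a_3 = 2·-3 + 1·-4 = -10
  a_4 = 2·-10 + 1·-3 = -23
  a_5 = 2·-23 + 1·-10 = -56
  a_6 = 2·-56 + 1·-23 = -135
  a_7 = 2·-135 + 1·-56 = -326
  a_8 = 2·-326 + 1·-135 = -787
  a_9 = 2·-787 + 1·-326 = -1900
  a_10 = 2·-1900 + 1·-787 = -4587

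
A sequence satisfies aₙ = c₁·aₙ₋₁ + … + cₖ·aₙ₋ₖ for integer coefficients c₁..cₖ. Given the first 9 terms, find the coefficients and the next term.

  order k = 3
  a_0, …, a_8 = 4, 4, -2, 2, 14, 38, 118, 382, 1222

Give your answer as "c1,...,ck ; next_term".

  a_3 = 3·-2 + 0·4 + 2·4 = 2
  a_4 = 3·2 + 0·-2 + 2·4 = 14
  a_5 = 3·14 + 0·2 + 2·-2 = 38
  a_6 = 3·38 + 0·14 + 2·2 = 118
  a_7 = 3·118 + 0·38 + 2·14 = 382
  a_8 = 3·382 + 0·118 + 2·38 = 1222
  a_9 = 3·1222 + 0·382 + 2·118 = 3902

3,0,2 ; 3902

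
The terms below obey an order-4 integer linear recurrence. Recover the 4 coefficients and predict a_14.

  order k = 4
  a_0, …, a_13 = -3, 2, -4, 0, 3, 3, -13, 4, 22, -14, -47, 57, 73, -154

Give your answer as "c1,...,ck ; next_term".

  a_4 = -1·0 + -2·-4 + -1·2 + 1·-3 = 3
  a_5 = -1·3 + -2·0 + -1·-4 + 1·2 = 3
  a_6 = -1·3 + -2·3 + -1·0 + 1·-4 = -13
  a_7 = -1·-13 + -2·3 + -1·3 + 1·0 = 4
  a_8 = -1·4 + -2·-13 + -1·3 + 1·3 = 22
  a_9 = -1·22 + -2·4 + -1·-13 + 1·3 = -14
  a_10 = -1·-14 + -2·22 + -1·4 + 1·-13 = -47
  a_11 = -1·-47 + -2·-14 + -1·22 + 1·4 = 57
  a_12 = -1·57 + -2·-47 + -1·-14 + 1·22 = 73
  a_13 = -1·73 + -2·57 + -1·-47 + 1·-14 = -154
  a_14 = -1·-154 + -2·73 + -1·57 + 1·-47 = -96

-1,-2,-1,1 ; -96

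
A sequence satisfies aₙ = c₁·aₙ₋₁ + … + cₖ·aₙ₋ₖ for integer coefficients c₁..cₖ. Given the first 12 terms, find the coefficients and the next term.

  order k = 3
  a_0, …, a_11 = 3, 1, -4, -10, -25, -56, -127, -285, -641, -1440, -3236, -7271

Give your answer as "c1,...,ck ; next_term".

2,1,-1 ; -16338

  a_3 = 2·-4 + 1·1 + -1·3 = -10
  a_4 = 2·-10 + 1·-4 + -1·1 = -25
  a_5 = 2·-25 + 1·-10 + -1·-4 = -56
  a_6 = 2·-56 + 1·-25 + -1·-10 = -127
  a_7 = 2·-127 + 1·-56 + -1·-25 = -285
  a_8 = 2·-285 + 1·-127 + -1·-56 = -641
  a_9 = 2·-641 + 1·-285 + -1·-127 = -1440
  a_10 = 2·-1440 + 1·-641 + -1·-285 = -3236
  a_11 = 2·-3236 + 1·-1440 + -1·-641 = -7271
  a_12 = 2·-7271 + 1·-3236 + -1·-1440 = -16338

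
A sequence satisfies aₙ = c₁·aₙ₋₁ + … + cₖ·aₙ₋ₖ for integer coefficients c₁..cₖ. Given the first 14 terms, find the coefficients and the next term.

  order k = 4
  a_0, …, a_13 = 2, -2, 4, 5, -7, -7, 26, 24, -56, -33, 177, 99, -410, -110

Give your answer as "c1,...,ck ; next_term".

1,-2,3,1 ; 1184

  a_4 = 1·5 + -2·4 + 3·-2 + 1·2 = -7
  a_5 = 1·-7 + -2·5 + 3·4 + 1·-2 = -7
  a_6 = 1·-7 + -2·-7 + 3·5 + 1·4 = 26
  a_7 = 1·26 + -2·-7 + 3·-7 + 1·5 = 24
  a_8 = 1·24 + -2·26 + 3·-7 + 1·-7 = -56
  a_9 = 1·-56 + -2·24 + 3·26 + 1·-7 = -33
  a_10 = 1·-33 + -2·-56 + 3·24 + 1·26 = 177
  a_11 = 1·177 + -2·-33 + 3·-56 + 1·24 = 99
  a_12 = 1·99 + -2·177 + 3·-33 + 1·-56 = -410
  a_13 = 1·-410 + -2·99 + 3·177 + 1·-33 = -110
  a_14 = 1·-110 + -2·-410 + 3·99 + 1·177 = 1184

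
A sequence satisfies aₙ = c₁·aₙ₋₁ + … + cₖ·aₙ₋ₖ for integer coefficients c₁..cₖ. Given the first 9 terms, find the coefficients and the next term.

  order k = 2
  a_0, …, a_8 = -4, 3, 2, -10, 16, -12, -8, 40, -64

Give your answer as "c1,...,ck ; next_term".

-2,-2 ; 48

  a_2 = -2·3 + -2·-4 = 2
  a_3 = -2·2 + -2·3 = -10
  a_4 = -2·-10 + -2·2 = 16
  a_5 = -2·16 + -2·-10 = -12
  a_6 = -2·-12 + -2·16 = -8
  a_7 = -2·-8 + -2·-12 = 40
  a_8 = -2·40 + -2·-8 = -64
  a_9 = -2·-64 + -2·40 = 48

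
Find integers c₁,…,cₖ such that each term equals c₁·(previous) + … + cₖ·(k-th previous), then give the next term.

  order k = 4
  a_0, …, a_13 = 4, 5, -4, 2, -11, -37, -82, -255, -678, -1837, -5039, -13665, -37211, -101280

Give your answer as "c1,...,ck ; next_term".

  a_4 = 2·2 + 2·-4 + 1·5 + -3·4 = -11
  a_5 = 2·-11 + 2·2 + 1·-4 + -3·5 = -37
  a_6 = 2·-37 + 2·-11 + 1·2 + -3·-4 = -82
  a_7 = 2·-82 + 2·-37 + 1·-11 + -3·2 = -255
  a_8 = 2·-255 + 2·-82 + 1·-37 + -3·-11 = -678
  a_9 = 2·-678 + 2·-255 + 1·-82 + -3·-37 = -1837
  a_10 = 2·-1837 + 2·-678 + 1·-255 + -3·-82 = -5039
  a_11 = 2·-5039 + 2·-1837 + 1·-678 + -3·-255 = -13665
  a_12 = 2·-13665 + 2·-5039 + 1·-1837 + -3·-678 = -37211
  a_13 = 2·-37211 + 2·-13665 + 1·-5039 + -3·-1837 = -101280
  a_14 = 2·-101280 + 2·-37211 + 1·-13665 + -3·-5039 = -275530

2,2,1,-3 ; -275530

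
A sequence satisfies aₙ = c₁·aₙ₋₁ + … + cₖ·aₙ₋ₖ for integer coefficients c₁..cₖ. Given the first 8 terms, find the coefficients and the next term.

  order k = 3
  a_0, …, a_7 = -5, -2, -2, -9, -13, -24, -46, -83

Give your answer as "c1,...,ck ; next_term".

  a_3 = 1·-2 + 1·-2 + 1·-5 = -9
  a_4 = 1·-9 + 1·-2 + 1·-2 = -13
  a_5 = 1·-13 + 1·-9 + 1·-2 = -24
  a_6 = 1·-24 + 1·-13 + 1·-9 = -46
  a_7 = 1·-46 + 1·-24 + 1·-13 = -83
  a_8 = 1·-83 + 1·-46 + 1·-24 = -153

1,1,1 ; -153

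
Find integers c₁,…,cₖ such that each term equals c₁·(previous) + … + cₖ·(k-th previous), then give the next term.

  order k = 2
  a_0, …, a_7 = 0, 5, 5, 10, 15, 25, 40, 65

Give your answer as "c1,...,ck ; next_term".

  a_2 = 1·5 + 1·0 = 5
  a_3 = 1·5 + 1·5 = 10
  a_4 = 1·10 + 1·5 = 15
  a_5 = 1·15 + 1·10 = 25
  a_6 = 1·25 + 1·15 = 40
  a_7 = 1·40 + 1·25 = 65
  a_8 = 1·65 + 1·40 = 105

1,1 ; 105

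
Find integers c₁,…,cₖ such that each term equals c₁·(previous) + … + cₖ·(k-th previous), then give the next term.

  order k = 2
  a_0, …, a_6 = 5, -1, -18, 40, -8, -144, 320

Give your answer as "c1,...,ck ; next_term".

-2,-4 ; -64

  a_2 = -2·-1 + -4·5 = -18
  a_3 = -2·-18 + -4·-1 = 40
  a_4 = -2·40 + -4·-18 = -8
  a_5 = -2·-8 + -4·40 = -144
  a_6 = -2·-144 + -4·-8 = 320
  a_7 = -2·320 + -4·-144 = -64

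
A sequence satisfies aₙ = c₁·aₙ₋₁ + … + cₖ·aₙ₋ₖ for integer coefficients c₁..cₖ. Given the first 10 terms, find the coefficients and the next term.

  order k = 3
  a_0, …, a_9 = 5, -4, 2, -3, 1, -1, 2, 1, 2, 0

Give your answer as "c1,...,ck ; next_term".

  a_3 = 1·2 + 0·-4 + -1·5 = -3
  a_4 = 1·-3 + 0·2 + -1·-4 = 1
  a_5 = 1·1 + 0·-3 + -1·2 = -1
  a_6 = 1·-1 + 0·1 + -1·-3 = 2
  a_7 = 1·2 + 0·-1 + -1·1 = 1
  a_8 = 1·1 + 0·2 + -1·-1 = 2
  a_9 = 1·2 + 0·1 + -1·2 = 0
  a_10 = 1·0 + 0·2 + -1·1 = -1

1,0,-1 ; -1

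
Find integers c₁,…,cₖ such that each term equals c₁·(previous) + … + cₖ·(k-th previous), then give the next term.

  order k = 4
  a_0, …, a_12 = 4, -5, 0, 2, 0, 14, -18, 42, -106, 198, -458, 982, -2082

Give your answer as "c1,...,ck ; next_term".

-1,2,-2,-2 ; 4566

  a_4 = -1·2 + 2·0 + -2·-5 + -2·4 = 0
  a_5 = -1·0 + 2·2 + -2·0 + -2·-5 = 14
  a_6 = -1·14 + 2·0 + -2·2 + -2·0 = -18
  a_7 = -1·-18 + 2·14 + -2·0 + -2·2 = 42
  a_8 = -1·42 + 2·-18 + -2·14 + -2·0 = -106
  a_9 = -1·-106 + 2·42 + -2·-18 + -2·14 = 198
  a_10 = -1·198 + 2·-106 + -2·42 + -2·-18 = -458
  a_11 = -1·-458 + 2·198 + -2·-106 + -2·42 = 982
  a_12 = -1·982 + 2·-458 + -2·198 + -2·-106 = -2082
  a_13 = -1·-2082 + 2·982 + -2·-458 + -2·198 = 4566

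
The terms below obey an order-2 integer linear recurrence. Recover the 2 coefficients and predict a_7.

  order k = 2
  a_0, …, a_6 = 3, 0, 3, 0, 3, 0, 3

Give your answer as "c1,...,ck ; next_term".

0,1 ; 0

  a_2 = 0·0 + 1·3 = 3
  a_3 = 0·3 + 1·0 = 0
  a_4 = 0·0 + 1·3 = 3
  a_5 = 0·3 + 1·0 = 0
  a_6 = 0·0 + 1·3 = 3
  a_7 = 0·3 + 1·0 = 0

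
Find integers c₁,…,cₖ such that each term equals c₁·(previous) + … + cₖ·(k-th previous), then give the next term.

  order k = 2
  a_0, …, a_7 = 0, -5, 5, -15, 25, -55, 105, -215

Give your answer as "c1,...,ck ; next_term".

  a_2 = -1·-5 + 2·0 = 5
  a_3 = -1·5 + 2·-5 = -15
  a_4 = -1·-15 + 2·5 = 25
  a_5 = -1·25 + 2·-15 = -55
  a_6 = -1·-55 + 2·25 = 105
  a_7 = -1·105 + 2·-55 = -215
  a_8 = -1·-215 + 2·105 = 425

-1,2 ; 425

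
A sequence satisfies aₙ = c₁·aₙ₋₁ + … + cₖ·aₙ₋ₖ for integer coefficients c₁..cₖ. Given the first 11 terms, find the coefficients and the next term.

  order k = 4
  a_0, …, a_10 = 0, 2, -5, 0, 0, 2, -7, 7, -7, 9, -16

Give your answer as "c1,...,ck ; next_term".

-1,0,0,1 ; 23

  a_4 = -1·0 + 0·-5 + 0·2 + 1·0 = 0
  a_5 = -1·0 + 0·0 + 0·-5 + 1·2 = 2
  a_6 = -1·2 + 0·0 + 0·0 + 1·-5 = -7
  a_7 = -1·-7 + 0·2 + 0·0 + 1·0 = 7
  a_8 = -1·7 + 0·-7 + 0·2 + 1·0 = -7
  a_9 = -1·-7 + 0·7 + 0·-7 + 1·2 = 9
  a_10 = -1·9 + 0·-7 + 0·7 + 1·-7 = -16
  a_11 = -1·-16 + 0·9 + 0·-7 + 1·7 = 23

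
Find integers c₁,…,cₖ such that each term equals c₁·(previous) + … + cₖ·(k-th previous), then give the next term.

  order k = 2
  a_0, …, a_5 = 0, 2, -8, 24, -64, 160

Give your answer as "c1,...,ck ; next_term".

-4,-4 ; -384

  a_2 = -4·2 + -4·0 = -8
  a_3 = -4·-8 + -4·2 = 24
  a_4 = -4·24 + -4·-8 = -64
  a_5 = -4·-64 + -4·24 = 160
  a_6 = -4·160 + -4·-64 = -384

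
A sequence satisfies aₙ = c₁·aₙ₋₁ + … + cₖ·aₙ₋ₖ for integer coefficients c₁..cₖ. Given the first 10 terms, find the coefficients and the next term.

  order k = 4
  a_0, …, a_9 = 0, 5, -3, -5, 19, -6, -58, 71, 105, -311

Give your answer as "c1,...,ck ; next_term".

0,-3,2,-3 ; 1

  a_4 = 0·-5 + -3·-3 + 2·5 + -3·0 = 19
  a_5 = 0·19 + -3·-5 + 2·-3 + -3·5 = -6
  a_6 = 0·-6 + -3·19 + 2·-5 + -3·-3 = -58
  a_7 = 0·-58 + -3·-6 + 2·19 + -3·-5 = 71
  a_8 = 0·71 + -3·-58 + 2·-6 + -3·19 = 105
  a_9 = 0·105 + -3·71 + 2·-58 + -3·-6 = -311
  a_10 = 0·-311 + -3·105 + 2·71 + -3·-58 = 1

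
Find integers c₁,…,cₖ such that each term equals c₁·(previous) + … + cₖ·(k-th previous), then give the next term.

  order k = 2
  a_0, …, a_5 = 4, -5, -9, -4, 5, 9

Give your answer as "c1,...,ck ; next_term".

1,-1 ; 4

  a_2 = 1·-5 + -1·4 = -9
  a_3 = 1·-9 + -1·-5 = -4
  a_4 = 1·-4 + -1·-9 = 5
  a_5 = 1·5 + -1·-4 = 9
  a_6 = 1·9 + -1·5 = 4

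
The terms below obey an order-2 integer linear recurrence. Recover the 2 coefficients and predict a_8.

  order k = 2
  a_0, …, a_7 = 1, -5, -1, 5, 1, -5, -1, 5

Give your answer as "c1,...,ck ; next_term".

  a_2 = 0·-5 + -1·1 = -1
  a_3 = 0·-1 + -1·-5 = 5
  a_4 = 0·5 + -1·-1 = 1
  a_5 = 0·1 + -1·5 = -5
  a_6 = 0·-5 + -1·1 = -1
  a_7 = 0·-1 + -1·-5 = 5
  a_8 = 0·5 + -1·-1 = 1

0,-1 ; 1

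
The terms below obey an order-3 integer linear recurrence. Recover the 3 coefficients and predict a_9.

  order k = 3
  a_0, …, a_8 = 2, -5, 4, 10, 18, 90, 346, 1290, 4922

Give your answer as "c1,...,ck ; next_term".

  a_3 = 3·4 + 2·-5 + 4·2 = 10
  a_4 = 3·10 + 2·4 + 4·-5 = 18
  a_5 = 3·18 + 2·10 + 4·4 = 90
  a_6 = 3·90 + 2·18 + 4·10 = 346
  a_7 = 3·346 + 2·90 + 4·18 = 1290
  a_8 = 3·1290 + 2·346 + 4·90 = 4922
  a_9 = 3·4922 + 2·1290 + 4·346 = 18730

3,2,4 ; 18730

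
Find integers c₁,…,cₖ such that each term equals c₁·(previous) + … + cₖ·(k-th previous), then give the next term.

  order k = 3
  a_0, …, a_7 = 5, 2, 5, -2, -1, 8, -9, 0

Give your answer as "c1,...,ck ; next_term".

-1,-1,1 ; 17

  a_3 = -1·5 + -1·2 + 1·5 = -2
  a_4 = -1·-2 + -1·5 + 1·2 = -1
  a_5 = -1·-1 + -1·-2 + 1·5 = 8
  a_6 = -1·8 + -1·-1 + 1·-2 = -9
  a_7 = -1·-9 + -1·8 + 1·-1 = 0
  a_8 = -1·0 + -1·-9 + 1·8 = 17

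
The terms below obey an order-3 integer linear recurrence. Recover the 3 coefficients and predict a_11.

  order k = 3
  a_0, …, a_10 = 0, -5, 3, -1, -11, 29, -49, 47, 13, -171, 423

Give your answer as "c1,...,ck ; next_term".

  a_3 = -2·3 + -1·-5 + 2·0 = -1
  a_4 = -2·-1 + -1·3 + 2·-5 = -11
  a_5 = -2·-11 + -1·-1 + 2·3 = 29
  a_6 = -2·29 + -1·-11 + 2·-1 = -49
  a_7 = -2·-49 + -1·29 + 2·-11 = 47
  a_8 = -2·47 + -1·-49 + 2·29 = 13
  a_9 = -2·13 + -1·47 + 2·-49 = -171
  a_10 = -2·-171 + -1·13 + 2·47 = 423
  a_11 = -2·423 + -1·-171 + 2·13 = -649

-2,-1,2 ; -649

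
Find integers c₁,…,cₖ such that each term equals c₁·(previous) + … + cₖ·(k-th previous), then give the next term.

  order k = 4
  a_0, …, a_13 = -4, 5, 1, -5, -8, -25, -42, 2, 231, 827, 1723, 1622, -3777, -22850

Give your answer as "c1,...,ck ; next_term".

  a_4 = 3·-5 + -4·1 + -1·5 + -4·-4 = -8
  a_5 = 3·-8 + -4·-5 + -1·1 + -4·5 = -25
  a_6 = 3·-25 + -4·-8 + -1·-5 + -4·1 = -42
  a_7 = 3·-42 + -4·-25 + -1·-8 + -4·-5 = 2
  a_8 = 3·2 + -4·-42 + -1·-25 + -4·-8 = 231
  a_9 = 3·231 + -4·2 + -1·-42 + -4·-25 = 827
  a_10 = 3·827 + -4·231 + -1·2 + -4·-42 = 1723
  a_11 = 3·1723 + -4·827 + -1·231 + -4·2 = 1622
  a_12 = 3·1622 + -4·1723 + -1·827 + -4·231 = -3777
  a_13 = 3·-3777 + -4·1622 + -1·1723 + -4·827 = -22850
  a_14 = 3·-22850 + -4·-3777 + -1·1622 + -4·1723 = -61956

3,-4,-1,-4 ; -61956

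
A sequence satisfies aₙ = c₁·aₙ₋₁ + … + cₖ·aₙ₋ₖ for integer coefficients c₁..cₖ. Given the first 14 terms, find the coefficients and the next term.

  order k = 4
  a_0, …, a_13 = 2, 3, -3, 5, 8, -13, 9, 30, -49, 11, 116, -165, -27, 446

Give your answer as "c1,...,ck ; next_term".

-1,-1,2,2 ; -517

  a_4 = -1·5 + -1·-3 + 2·3 + 2·2 = 8
  a_5 = -1·8 + -1·5 + 2·-3 + 2·3 = -13
  a_6 = -1·-13 + -1·8 + 2·5 + 2·-3 = 9
  a_7 = -1·9 + -1·-13 + 2·8 + 2·5 = 30
  a_8 = -1·30 + -1·9 + 2·-13 + 2·8 = -49
  a_9 = -1·-49 + -1·30 + 2·9 + 2·-13 = 11
  a_10 = -1·11 + -1·-49 + 2·30 + 2·9 = 116
  a_11 = -1·116 + -1·11 + 2·-49 + 2·30 = -165
  a_12 = -1·-165 + -1·116 + 2·11 + 2·-49 = -27
  a_13 = -1·-27 + -1·-165 + 2·116 + 2·11 = 446
  a_14 = -1·446 + -1·-27 + 2·-165 + 2·116 = -517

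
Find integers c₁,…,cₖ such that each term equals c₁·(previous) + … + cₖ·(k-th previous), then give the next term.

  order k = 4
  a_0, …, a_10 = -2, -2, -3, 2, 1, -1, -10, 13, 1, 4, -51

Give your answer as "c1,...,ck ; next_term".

  a_4 = -1·2 + -1·-3 + -2·-2 + 2·-2 = 1
  a_5 = -1·1 + -1·2 + -2·-3 + 2·-2 = -1
  a_6 = -1·-1 + -1·1 + -2·2 + 2·-3 = -10
  a_7 = -1·-10 + -1·-1 + -2·1 + 2·2 = 13
  a_8 = -1·13 + -1·-10 + -2·-1 + 2·1 = 1
  a_9 = -1·1 + -1·13 + -2·-10 + 2·-1 = 4
  a_10 = -1·4 + -1·1 + -2·13 + 2·-10 = -51
  a_11 = -1·-51 + -1·4 + -2·1 + 2·13 = 71

-1,-1,-2,2 ; 71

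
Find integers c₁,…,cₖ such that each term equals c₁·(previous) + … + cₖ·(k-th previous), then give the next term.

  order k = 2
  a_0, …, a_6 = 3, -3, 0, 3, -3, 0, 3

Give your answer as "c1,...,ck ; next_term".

-1,-1 ; -3

  a_2 = -1·-3 + -1·3 = 0
  a_3 = -1·0 + -1·-3 = 3
  a_4 = -1·3 + -1·0 = -3
  a_5 = -1·-3 + -1·3 = 0
  a_6 = -1·0 + -1·-3 = 3
  a_7 = -1·3 + -1·0 = -3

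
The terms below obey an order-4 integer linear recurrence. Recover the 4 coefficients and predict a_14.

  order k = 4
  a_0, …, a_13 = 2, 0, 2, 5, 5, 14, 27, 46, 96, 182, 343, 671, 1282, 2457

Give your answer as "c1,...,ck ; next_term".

1,1,2,-1 ; 4738

  a_4 = 1·5 + 1·2 + 2·0 + -1·2 = 5
  a_5 = 1·5 + 1·5 + 2·2 + -1·0 = 14
  a_6 = 1·14 + 1·5 + 2·5 + -1·2 = 27
  a_7 = 1·27 + 1·14 + 2·5 + -1·5 = 46
  a_8 = 1·46 + 1·27 + 2·14 + -1·5 = 96
  a_9 = 1·96 + 1·46 + 2·27 + -1·14 = 182
  a_10 = 1·182 + 1·96 + 2·46 + -1·27 = 343
  a_11 = 1·343 + 1·182 + 2·96 + -1·46 = 671
  a_12 = 1·671 + 1·343 + 2·182 + -1·96 = 1282
  a_13 = 1·1282 + 1·671 + 2·343 + -1·182 = 2457
  a_14 = 1·2457 + 1·1282 + 2·671 + -1·343 = 4738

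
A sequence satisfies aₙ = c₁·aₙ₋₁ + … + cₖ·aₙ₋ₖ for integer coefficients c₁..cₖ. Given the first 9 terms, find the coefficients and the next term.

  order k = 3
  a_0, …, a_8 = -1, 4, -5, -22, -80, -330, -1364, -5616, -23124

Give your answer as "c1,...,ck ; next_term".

4,0,2 ; -95224

  a_3 = 4·-5 + 0·4 + 2·-1 = -22
  a_4 = 4·-22 + 0·-5 + 2·4 = -80
  a_5 = 4·-80 + 0·-22 + 2·-5 = -330
  a_6 = 4·-330 + 0·-80 + 2·-22 = -1364
  a_7 = 4·-1364 + 0·-330 + 2·-80 = -5616
  a_8 = 4·-5616 + 0·-1364 + 2·-330 = -23124
  a_9 = 4·-23124 + 0·-5616 + 2·-1364 = -95224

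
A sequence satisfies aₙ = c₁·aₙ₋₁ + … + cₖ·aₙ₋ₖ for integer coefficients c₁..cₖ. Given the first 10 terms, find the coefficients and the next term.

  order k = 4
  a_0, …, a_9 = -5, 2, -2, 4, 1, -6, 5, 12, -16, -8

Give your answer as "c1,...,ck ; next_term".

  a_4 = 0·4 + -1·-2 + 2·2 + 1·-5 = 1
  a_5 = 0·1 + -1·4 + 2·-2 + 1·2 = -6
  a_6 = 0·-6 + -1·1 + 2·4 + 1·-2 = 5
  a_7 = 0·5 + -1·-6 + 2·1 + 1·4 = 12
  a_8 = 0·12 + -1·5 + 2·-6 + 1·1 = -16
  a_9 = 0·-16 + -1·12 + 2·5 + 1·-6 = -8
  a_10 = 0·-8 + -1·-16 + 2·12 + 1·5 = 45

0,-1,2,1 ; 45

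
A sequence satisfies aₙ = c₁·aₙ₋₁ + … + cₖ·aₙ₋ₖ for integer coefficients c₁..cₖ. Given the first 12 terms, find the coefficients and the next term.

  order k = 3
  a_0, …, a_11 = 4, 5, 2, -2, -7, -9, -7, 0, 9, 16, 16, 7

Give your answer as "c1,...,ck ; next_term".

1,0,-1 ; -9

  a_3 = 1·2 + 0·5 + -1·4 = -2
  a_4 = 1·-2 + 0·2 + -1·5 = -7
  a_5 = 1·-7 + 0·-2 + -1·2 = -9
  a_6 = 1·-9 + 0·-7 + -1·-2 = -7
  a_7 = 1·-7 + 0·-9 + -1·-7 = 0
  a_8 = 1·0 + 0·-7 + -1·-9 = 9
  a_9 = 1·9 + 0·0 + -1·-7 = 16
  a_10 = 1·16 + 0·9 + -1·0 = 16
  a_11 = 1·16 + 0·16 + -1·9 = 7
  a_12 = 1·7 + 0·16 + -1·16 = -9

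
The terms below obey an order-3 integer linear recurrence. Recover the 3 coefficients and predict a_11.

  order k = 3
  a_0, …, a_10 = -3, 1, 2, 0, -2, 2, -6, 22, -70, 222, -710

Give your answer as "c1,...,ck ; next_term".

-3,0,-2 ; 2270

  a_3 = -3·2 + 0·1 + -2·-3 = 0
  a_4 = -3·0 + 0·2 + -2·1 = -2
  a_5 = -3·-2 + 0·0 + -2·2 = 2
  a_6 = -3·2 + 0·-2 + -2·0 = -6
  a_7 = -3·-6 + 0·2 + -2·-2 = 22
  a_8 = -3·22 + 0·-6 + -2·2 = -70
  a_9 = -3·-70 + 0·22 + -2·-6 = 222
  a_10 = -3·222 + 0·-70 + -2·22 = -710
  a_11 = -3·-710 + 0·222 + -2·-70 = 2270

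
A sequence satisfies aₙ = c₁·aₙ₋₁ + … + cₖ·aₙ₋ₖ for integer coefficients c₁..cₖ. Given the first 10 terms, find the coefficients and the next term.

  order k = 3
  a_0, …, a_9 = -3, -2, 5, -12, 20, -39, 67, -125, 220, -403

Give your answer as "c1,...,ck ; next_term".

-1,2,1 ; 718

  a_3 = -1·5 + 2·-2 + 1·-3 = -12
  a_4 = -1·-12 + 2·5 + 1·-2 = 20
  a_5 = -1·20 + 2·-12 + 1·5 = -39
  a_6 = -1·-39 + 2·20 + 1·-12 = 67
  a_7 = -1·67 + 2·-39 + 1·20 = -125
  a_8 = -1·-125 + 2·67 + 1·-39 = 220
  a_9 = -1·220 + 2·-125 + 1·67 = -403
  a_10 = -1·-403 + 2·220 + 1·-125 = 718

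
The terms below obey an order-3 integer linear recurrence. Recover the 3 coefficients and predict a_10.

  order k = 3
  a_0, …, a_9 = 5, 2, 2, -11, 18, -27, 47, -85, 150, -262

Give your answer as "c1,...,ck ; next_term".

-2,-1,-1 ; 459

  a_3 = -2·2 + -1·2 + -1·5 = -11
  a_4 = -2·-11 + -1·2 + -1·2 = 18
  a_5 = -2·18 + -1·-11 + -1·2 = -27
  a_6 = -2·-27 + -1·18 + -1·-11 = 47
  a_7 = -2·47 + -1·-27 + -1·18 = -85
  a_8 = -2·-85 + -1·47 + -1·-27 = 150
  a_9 = -2·150 + -1·-85 + -1·47 = -262
  a_10 = -2·-262 + -1·150 + -1·-85 = 459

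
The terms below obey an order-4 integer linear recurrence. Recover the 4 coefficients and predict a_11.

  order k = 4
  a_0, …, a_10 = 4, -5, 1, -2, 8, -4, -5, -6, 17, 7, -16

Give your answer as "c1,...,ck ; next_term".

0,-1,-1,1 ; -30

  a_4 = 0·-2 + -1·1 + -1·-5 + 1·4 = 8
  a_5 = 0·8 + -1·-2 + -1·1 + 1·-5 = -4
  a_6 = 0·-4 + -1·8 + -1·-2 + 1·1 = -5
  a_7 = 0·-5 + -1·-4 + -1·8 + 1·-2 = -6
  a_8 = 0·-6 + -1·-5 + -1·-4 + 1·8 = 17
  a_9 = 0·17 + -1·-6 + -1·-5 + 1·-4 = 7
  a_10 = 0·7 + -1·17 + -1·-6 + 1·-5 = -16
  a_11 = 0·-16 + -1·7 + -1·17 + 1·-6 = -30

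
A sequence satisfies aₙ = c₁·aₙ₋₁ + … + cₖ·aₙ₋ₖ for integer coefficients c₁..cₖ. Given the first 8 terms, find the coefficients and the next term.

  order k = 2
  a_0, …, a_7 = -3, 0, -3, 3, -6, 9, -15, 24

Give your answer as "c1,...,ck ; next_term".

-1,1 ; -39

  a_2 = -1·0 + 1·-3 = -3
  a_3 = -1·-3 + 1·0 = 3
  a_4 = -1·3 + 1·-3 = -6
  a_5 = -1·-6 + 1·3 = 9
  a_6 = -1·9 + 1·-6 = -15
  a_7 = -1·-15 + 1·9 = 24
  a_8 = -1·24 + 1·-15 = -39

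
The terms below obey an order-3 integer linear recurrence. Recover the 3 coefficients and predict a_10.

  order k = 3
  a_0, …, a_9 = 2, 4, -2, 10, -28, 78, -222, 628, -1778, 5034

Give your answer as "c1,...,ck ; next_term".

  a_3 = -2·-2 + 2·4 + -1·2 = 10
  a_4 = -2·10 + 2·-2 + -1·4 = -28
  a_5 = -2·-28 + 2·10 + -1·-2 = 78
  a_6 = -2·78 + 2·-28 + -1·10 = -222
  a_7 = -2·-222 + 2·78 + -1·-28 = 628
  a_8 = -2·628 + 2·-222 + -1·78 = -1778
  a_9 = -2·-1778 + 2·628 + -1·-222 = 5034
  a_10 = -2·5034 + 2·-1778 + -1·628 = -14252

-2,2,-1 ; -14252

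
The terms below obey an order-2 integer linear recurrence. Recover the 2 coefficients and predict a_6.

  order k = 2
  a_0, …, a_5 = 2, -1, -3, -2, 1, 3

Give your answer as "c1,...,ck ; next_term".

1,-1 ; 2

  a_2 = 1·-1 + -1·2 = -3
  a_3 = 1·-3 + -1·-1 = -2
  a_4 = 1·-2 + -1·-3 = 1
  a_5 = 1·1 + -1·-2 = 3
  a_6 = 1·3 + -1·1 = 2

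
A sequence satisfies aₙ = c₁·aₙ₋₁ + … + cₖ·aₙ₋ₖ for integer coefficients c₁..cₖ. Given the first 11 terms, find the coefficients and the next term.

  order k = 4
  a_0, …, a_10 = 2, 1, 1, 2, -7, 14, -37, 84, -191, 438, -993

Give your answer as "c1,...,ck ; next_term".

-2,1,0,-2 ; 2256

  a_4 = -2·2 + 1·1 + 0·1 + -2·2 = -7
  a_5 = -2·-7 + 1·2 + 0·1 + -2·1 = 14
  a_6 = -2·14 + 1·-7 + 0·2 + -2·1 = -37
  a_7 = -2·-37 + 1·14 + 0·-7 + -2·2 = 84
  a_8 = -2·84 + 1·-37 + 0·14 + -2·-7 = -191
  a_9 = -2·-191 + 1·84 + 0·-37 + -2·14 = 438
  a_10 = -2·438 + 1·-191 + 0·84 + -2·-37 = -993
  a_11 = -2·-993 + 1·438 + 0·-191 + -2·84 = 2256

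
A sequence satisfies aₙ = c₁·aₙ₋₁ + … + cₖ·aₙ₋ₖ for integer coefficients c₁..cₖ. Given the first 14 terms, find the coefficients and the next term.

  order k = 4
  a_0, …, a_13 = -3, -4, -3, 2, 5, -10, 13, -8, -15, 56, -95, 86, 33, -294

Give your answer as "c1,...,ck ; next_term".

  a_4 = -2·2 + -2·-3 + 0·-4 + -1·-3 = 5
  a_5 = -2·5 + -2·2 + 0·-3 + -1·-4 = -10
  a_6 = -2·-10 + -2·5 + 0·2 + -1·-3 = 13
  a_7 = -2·13 + -2·-10 + 0·5 + -1·2 = -8
  a_8 = -2·-8 + -2·13 + 0·-10 + -1·5 = -15
  a_9 = -2·-15 + -2·-8 + 0·13 + -1·-10 = 56
  a_10 = -2·56 + -2·-15 + 0·-8 + -1·13 = -95
  a_11 = -2·-95 + -2·56 + 0·-15 + -1·-8 = 86
  a_12 = -2·86 + -2·-95 + 0·56 + -1·-15 = 33
  a_13 = -2·33 + -2·86 + 0·-95 + -1·56 = -294
  a_14 = -2·-294 + -2·33 + 0·86 + -1·-95 = 617

-2,-2,0,-1 ; 617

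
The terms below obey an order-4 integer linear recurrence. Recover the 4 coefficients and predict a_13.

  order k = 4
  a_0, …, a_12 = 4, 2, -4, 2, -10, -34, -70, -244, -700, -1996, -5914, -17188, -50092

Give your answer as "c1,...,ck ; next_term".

  a_4 = 2·2 + 2·-4 + 3·2 + -3·4 = -10
  a_5 = 2·-10 + 2·2 + 3·-4 + -3·2 = -34
  a_6 = 2·-34 + 2·-10 + 3·2 + -3·-4 = -70
  a_7 = 2·-70 + 2·-34 + 3·-10 + -3·2 = -244
  a_8 = 2·-244 + 2·-70 + 3·-34 + -3·-10 = -700
  a_9 = 2·-700 + 2·-244 + 3·-70 + -3·-34 = -1996
  a_10 = 2·-1996 + 2·-700 + 3·-244 + -3·-70 = -5914
  a_11 = 2·-5914 + 2·-1996 + 3·-700 + -3·-244 = -17188
  a_12 = 2·-17188 + 2·-5914 + 3·-1996 + -3·-700 = -50092
  a_13 = 2·-50092 + 2·-17188 + 3·-5914 + -3·-1996 = -146314

2,2,3,-3 ; -146314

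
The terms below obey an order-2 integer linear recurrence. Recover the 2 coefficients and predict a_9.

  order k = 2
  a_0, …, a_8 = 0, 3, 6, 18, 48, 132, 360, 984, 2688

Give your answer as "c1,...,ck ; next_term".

2,2 ; 7344

  a_2 = 2·3 + 2·0 = 6
  a_3 = 2·6 + 2·3 = 18
  a_4 = 2·18 + 2·6 = 48
  a_5 = 2·48 + 2·18 = 132
  a_6 = 2·132 + 2·48 = 360
  a_7 = 2·360 + 2·132 = 984
  a_8 = 2·984 + 2·360 = 2688
  a_9 = 2·2688 + 2·984 = 7344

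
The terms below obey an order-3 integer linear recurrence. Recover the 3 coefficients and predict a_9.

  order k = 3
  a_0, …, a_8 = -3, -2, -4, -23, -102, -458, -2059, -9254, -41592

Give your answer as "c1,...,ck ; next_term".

4,2,1 ; -186935

  a_3 = 4·-4 + 2·-2 + 1·-3 = -23
  a_4 = 4·-23 + 2·-4 + 1·-2 = -102
  a_5 = 4·-102 + 2·-23 + 1·-4 = -458
  a_6 = 4·-458 + 2·-102 + 1·-23 = -2059
  a_7 = 4·-2059 + 2·-458 + 1·-102 = -9254
  a_8 = 4·-9254 + 2·-2059 + 1·-458 = -41592
  a_9 = 4·-41592 + 2·-9254 + 1·-2059 = -186935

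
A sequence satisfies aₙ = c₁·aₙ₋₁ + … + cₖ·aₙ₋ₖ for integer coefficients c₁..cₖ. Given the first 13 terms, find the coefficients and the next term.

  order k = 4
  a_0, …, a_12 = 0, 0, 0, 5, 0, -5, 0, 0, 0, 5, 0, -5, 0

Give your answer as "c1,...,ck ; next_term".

  a_4 = 0·5 + -1·0 + 0·0 + -1·0 = 0
  a_5 = 0·0 + -1·5 + 0·0 + -1·0 = -5
  a_6 = 0·-5 + -1·0 + 0·5 + -1·0 = 0
  a_7 = 0·0 + -1·-5 + 0·0 + -1·5 = 0
  a_8 = 0·0 + -1·0 + 0·-5 + -1·0 = 0
  a_9 = 0·0 + -1·0 + 0·0 + -1·-5 = 5
  a_10 = 0·5 + -1·0 + 0·0 + -1·0 = 0
  a_11 = 0·0 + -1·5 + 0·0 + -1·0 = -5
  a_12 = 0·-5 + -1·0 + 0·5 + -1·0 = 0
  a_13 = 0·0 + -1·-5 + 0·0 + -1·5 = 0

0,-1,0,-1 ; 0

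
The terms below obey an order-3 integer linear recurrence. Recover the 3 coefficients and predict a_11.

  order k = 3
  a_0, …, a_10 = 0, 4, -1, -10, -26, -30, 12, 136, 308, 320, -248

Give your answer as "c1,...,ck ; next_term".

  a_3 = 2·-1 + -2·4 + -2·0 = -10
  a_4 = 2·-10 + -2·-1 + -2·4 = -26
  a_5 = 2·-26 + -2·-10 + -2·-1 = -30
  a_6 = 2·-30 + -2·-26 + -2·-10 = 12
  a_7 = 2·12 + -2·-30 + -2·-26 = 136
  a_8 = 2·136 + -2·12 + -2·-30 = 308
  a_9 = 2·308 + -2·136 + -2·12 = 320
  a_10 = 2·320 + -2·308 + -2·136 = -248
  a_11 = 2·-248 + -2·320 + -2·308 = -1752

2,-2,-2 ; -1752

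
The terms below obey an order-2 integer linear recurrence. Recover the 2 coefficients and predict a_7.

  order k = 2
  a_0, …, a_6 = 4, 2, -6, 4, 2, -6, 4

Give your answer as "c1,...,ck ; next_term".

-1,-1 ; 2

  a_2 = -1·2 + -1·4 = -6
  a_3 = -1·-6 + -1·2 = 4
  a_4 = -1·4 + -1·-6 = 2
  a_5 = -1·2 + -1·4 = -6
  a_6 = -1·-6 + -1·2 = 4
  a_7 = -1·4 + -1·-6 = 2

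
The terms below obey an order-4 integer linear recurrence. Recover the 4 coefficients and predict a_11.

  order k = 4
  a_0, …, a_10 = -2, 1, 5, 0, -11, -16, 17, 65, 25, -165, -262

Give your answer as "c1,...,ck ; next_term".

  a_4 = 0·0 + -2·5 + -3·1 + -1·-2 = -11
  a_5 = 0·-11 + -2·0 + -3·5 + -1·1 = -16
  a_6 = 0·-16 + -2·-11 + -3·0 + -1·5 = 17
  a_7 = 0·17 + -2·-16 + -3·-11 + -1·0 = 65
  a_8 = 0·65 + -2·17 + -3·-16 + -1·-11 = 25
  a_9 = 0·25 + -2·65 + -3·17 + -1·-16 = -165
  a_10 = 0·-165 + -2·25 + -3·65 + -1·17 = -262
  a_11 = 0·-262 + -2·-165 + -3·25 + -1·65 = 190

0,-2,-3,-1 ; 190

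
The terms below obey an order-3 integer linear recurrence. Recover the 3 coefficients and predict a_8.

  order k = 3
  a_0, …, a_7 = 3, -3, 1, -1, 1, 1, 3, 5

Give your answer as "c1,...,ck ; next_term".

2,0,-1 ; 9

  a_3 = 2·1 + 0·-3 + -1·3 = -1
  a_4 = 2·-1 + 0·1 + -1·-3 = 1
  a_5 = 2·1 + 0·-1 + -1·1 = 1
  a_6 = 2·1 + 0·1 + -1·-1 = 3
  a_7 = 2·3 + 0·1 + -1·1 = 5
  a_8 = 2·5 + 0·3 + -1·1 = 9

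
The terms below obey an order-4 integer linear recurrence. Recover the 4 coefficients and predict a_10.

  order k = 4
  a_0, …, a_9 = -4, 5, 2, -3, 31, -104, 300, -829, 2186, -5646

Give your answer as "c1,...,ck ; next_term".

  a_4 = -3·-3 + 0·2 + 2·5 + -3·-4 = 31
  a_5 = -3·31 + 0·-3 + 2·2 + -3·5 = -104
  a_6 = -3·-104 + 0·31 + 2·-3 + -3·2 = 300
  a_7 = -3·300 + 0·-104 + 2·31 + -3·-3 = -829
  a_8 = -3·-829 + 0·300 + 2·-104 + -3·31 = 2186
  a_9 = -3·2186 + 0·-829 + 2·300 + -3·-104 = -5646
  a_10 = -3·-5646 + 0·2186 + 2·-829 + -3·300 = 14380

-3,0,2,-3 ; 14380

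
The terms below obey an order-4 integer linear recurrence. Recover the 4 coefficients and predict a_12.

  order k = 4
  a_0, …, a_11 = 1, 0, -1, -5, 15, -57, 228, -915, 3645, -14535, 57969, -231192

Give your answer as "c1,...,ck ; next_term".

-3,3,-3,3 ; 922023

  a_4 = -3·-5 + 3·-1 + -3·0 + 3·1 = 15
  a_5 = -3·15 + 3·-5 + -3·-1 + 3·0 = -57
  a_6 = -3·-57 + 3·15 + -3·-5 + 3·-1 = 228
  a_7 = -3·228 + 3·-57 + -3·15 + 3·-5 = -915
  a_8 = -3·-915 + 3·228 + -3·-57 + 3·15 = 3645
  a_9 = -3·3645 + 3·-915 + -3·228 + 3·-57 = -14535
  a_10 = -3·-14535 + 3·3645 + -3·-915 + 3·228 = 57969
  a_11 = -3·57969 + 3·-14535 + -3·3645 + 3·-915 = -231192
  a_12 = -3·-231192 + 3·57969 + -3·-14535 + 3·3645 = 922023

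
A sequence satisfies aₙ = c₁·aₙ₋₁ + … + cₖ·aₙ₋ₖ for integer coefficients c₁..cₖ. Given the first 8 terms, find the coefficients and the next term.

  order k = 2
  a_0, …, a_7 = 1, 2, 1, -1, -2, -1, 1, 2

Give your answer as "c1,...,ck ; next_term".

  a_2 = 1·2 + -1·1 = 1
  a_3 = 1·1 + -1·2 = -1
  a_4 = 1·-1 + -1·1 = -2
  a_5 = 1·-2 + -1·-1 = -1
  a_6 = 1·-1 + -1·-2 = 1
  a_7 = 1·1 + -1·-1 = 2
  a_8 = 1·2 + -1·1 = 1

1,-1 ; 1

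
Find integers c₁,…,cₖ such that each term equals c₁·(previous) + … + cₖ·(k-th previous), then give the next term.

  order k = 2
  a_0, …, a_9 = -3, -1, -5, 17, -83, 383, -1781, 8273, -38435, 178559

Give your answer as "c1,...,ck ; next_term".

  a_2 = -4·-1 + 3·-3 = -5
  a_3 = -4·-5 + 3·-1 = 17
  a_4 = -4·17 + 3·-5 = -83
  a_5 = -4·-83 + 3·17 = 383
  a_6 = -4·383 + 3·-83 = -1781
  a_7 = -4·-1781 + 3·383 = 8273
  a_8 = -4·8273 + 3·-1781 = -38435
  a_9 = -4·-38435 + 3·8273 = 178559
  a_10 = -4·178559 + 3·-38435 = -829541

-4,3 ; -829541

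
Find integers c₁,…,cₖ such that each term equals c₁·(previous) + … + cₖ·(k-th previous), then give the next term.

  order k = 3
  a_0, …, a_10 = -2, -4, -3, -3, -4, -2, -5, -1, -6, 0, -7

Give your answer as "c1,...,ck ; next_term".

-1,1,1 ; 1

  a_3 = -1·-3 + 1·-4 + 1·-2 = -3
  a_4 = -1·-3 + 1·-3 + 1·-4 = -4
  a_5 = -1·-4 + 1·-3 + 1·-3 = -2
  a_6 = -1·-2 + 1·-4 + 1·-3 = -5
  a_7 = -1·-5 + 1·-2 + 1·-4 = -1
  a_8 = -1·-1 + 1·-5 + 1·-2 = -6
  a_9 = -1·-6 + 1·-1 + 1·-5 = 0
  a_10 = -1·0 + 1·-6 + 1·-1 = -7
  a_11 = -1·-7 + 1·0 + 1·-6 = 1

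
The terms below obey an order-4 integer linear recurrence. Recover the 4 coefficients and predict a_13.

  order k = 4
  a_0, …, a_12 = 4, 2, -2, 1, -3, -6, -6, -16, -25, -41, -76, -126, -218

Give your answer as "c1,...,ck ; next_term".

1,1,1,-1 ; -379

  a_4 = 1·1 + 1·-2 + 1·2 + -1·4 = -3
  a_5 = 1·-3 + 1·1 + 1·-2 + -1·2 = -6
  a_6 = 1·-6 + 1·-3 + 1·1 + -1·-2 = -6
  a_7 = 1·-6 + 1·-6 + 1·-3 + -1·1 = -16
  a_8 = 1·-16 + 1·-6 + 1·-6 + -1·-3 = -25
  a_9 = 1·-25 + 1·-16 + 1·-6 + -1·-6 = -41
  a_10 = 1·-41 + 1·-25 + 1·-16 + -1·-6 = -76
  a_11 = 1·-76 + 1·-41 + 1·-25 + -1·-16 = -126
  a_12 = 1·-126 + 1·-76 + 1·-41 + -1·-25 = -218
  a_13 = 1·-218 + 1·-126 + 1·-76 + -1·-41 = -379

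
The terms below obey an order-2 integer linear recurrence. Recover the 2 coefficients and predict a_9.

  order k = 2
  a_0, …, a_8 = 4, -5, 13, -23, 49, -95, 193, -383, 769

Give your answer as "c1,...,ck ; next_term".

  a_2 = -1·-5 + 2·4 = 13
  a_3 = -1·13 + 2·-5 = -23
  a_4 = -1·-23 + 2·13 = 49
  a_5 = -1·49 + 2·-23 = -95
  a_6 = -1·-95 + 2·49 = 193
  a_7 = -1·193 + 2·-95 = -383
  a_8 = -1·-383 + 2·193 = 769
  a_9 = -1·769 + 2·-383 = -1535

-1,2 ; -1535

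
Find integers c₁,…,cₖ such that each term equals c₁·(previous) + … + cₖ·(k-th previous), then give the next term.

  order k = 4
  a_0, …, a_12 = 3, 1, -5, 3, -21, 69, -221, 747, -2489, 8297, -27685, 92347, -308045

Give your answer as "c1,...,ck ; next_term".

-3,1,-1,-2 ; 1027573

  a_4 = -3·3 + 1·-5 + -1·1 + -2·3 = -21
  a_5 = -3·-21 + 1·3 + -1·-5 + -2·1 = 69
  a_6 = -3·69 + 1·-21 + -1·3 + -2·-5 = -221
  a_7 = -3·-221 + 1·69 + -1·-21 + -2·3 = 747
  a_8 = -3·747 + 1·-221 + -1·69 + -2·-21 = -2489
  a_9 = -3·-2489 + 1·747 + -1·-221 + -2·69 = 8297
  a_10 = -3·8297 + 1·-2489 + -1·747 + -2·-221 = -27685
  a_11 = -3·-27685 + 1·8297 + -1·-2489 + -2·747 = 92347
  a_12 = -3·92347 + 1·-27685 + -1·8297 + -2·-2489 = -308045
  a_13 = -3·-308045 + 1·92347 + -1·-27685 + -2·8297 = 1027573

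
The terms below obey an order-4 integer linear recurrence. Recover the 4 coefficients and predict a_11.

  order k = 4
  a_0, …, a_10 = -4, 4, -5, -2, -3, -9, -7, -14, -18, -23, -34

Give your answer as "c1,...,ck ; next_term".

  a_4 = 1·-2 + 1·-5 + 0·4 + -1·-4 = -3
  a_5 = 1·-3 + 1·-2 + 0·-5 + -1·4 = -9
  a_6 = 1·-9 + 1·-3 + 0·-2 + -1·-5 = -7
  a_7 = 1·-7 + 1·-9 + 0·-3 + -1·-2 = -14
  a_8 = 1·-14 + 1·-7 + 0·-9 + -1·-3 = -18
  a_9 = 1·-18 + 1·-14 + 0·-7 + -1·-9 = -23
  a_10 = 1·-23 + 1·-18 + 0·-14 + -1·-7 = -34
  a_11 = 1·-34 + 1·-23 + 0·-18 + -1·-14 = -43

1,1,0,-1 ; -43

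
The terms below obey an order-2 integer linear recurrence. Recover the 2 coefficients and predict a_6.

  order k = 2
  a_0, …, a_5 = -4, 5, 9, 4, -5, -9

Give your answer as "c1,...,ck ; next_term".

1,-1 ; -4

  a_2 = 1·5 + -1·-4 = 9
  a_3 = 1·9 + -1·5 = 4
  a_4 = 1·4 + -1·9 = -5
  a_5 = 1·-5 + -1·4 = -9
  a_6 = 1·-9 + -1·-5 = -4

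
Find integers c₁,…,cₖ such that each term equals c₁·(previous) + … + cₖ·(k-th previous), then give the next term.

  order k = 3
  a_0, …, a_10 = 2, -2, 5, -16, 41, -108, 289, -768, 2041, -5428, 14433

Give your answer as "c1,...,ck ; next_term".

-2,1,-2 ; -38376

  a_3 = -2·5 + 1·-2 + -2·2 = -16
  a_4 = -2·-16 + 1·5 + -2·-2 = 41
  a_5 = -2·41 + 1·-16 + -2·5 = -108
  a_6 = -2·-108 + 1·41 + -2·-16 = 289
  a_7 = -2·289 + 1·-108 + -2·41 = -768
  a_8 = -2·-768 + 1·289 + -2·-108 = 2041
  a_9 = -2·2041 + 1·-768 + -2·289 = -5428
  a_10 = -2·-5428 + 1·2041 + -2·-768 = 14433
  a_11 = -2·14433 + 1·-5428 + -2·2041 = -38376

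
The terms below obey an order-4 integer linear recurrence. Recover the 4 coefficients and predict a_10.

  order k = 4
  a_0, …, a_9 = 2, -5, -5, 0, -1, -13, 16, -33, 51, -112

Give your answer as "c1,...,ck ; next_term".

-2,0,1,2 ; 223

  a_4 = -2·0 + 0·-5 + 1·-5 + 2·2 = -1
  a_5 = -2·-1 + 0·0 + 1·-5 + 2·-5 = -13
  a_6 = -2·-13 + 0·-1 + 1·0 + 2·-5 = 16
  a_7 = -2·16 + 0·-13 + 1·-1 + 2·0 = -33
  a_8 = -2·-33 + 0·16 + 1·-13 + 2·-1 = 51
  a_9 = -2·51 + 0·-33 + 1·16 + 2·-13 = -112
  a_10 = -2·-112 + 0·51 + 1·-33 + 2·16 = 223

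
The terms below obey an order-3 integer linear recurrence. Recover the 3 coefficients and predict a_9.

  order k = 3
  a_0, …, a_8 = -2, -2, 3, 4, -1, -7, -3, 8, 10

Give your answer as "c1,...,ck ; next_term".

0,-1,-1 ; -5

  a_3 = 0·3 + -1·-2 + -1·-2 = 4
  a_4 = 0·4 + -1·3 + -1·-2 = -1
  a_5 = 0·-1 + -1·4 + -1·3 = -7
  a_6 = 0·-7 + -1·-1 + -1·4 = -3
  a_7 = 0·-3 + -1·-7 + -1·-1 = 8
  a_8 = 0·8 + -1·-3 + -1·-7 = 10
  a_9 = 0·10 + -1·8 + -1·-3 = -5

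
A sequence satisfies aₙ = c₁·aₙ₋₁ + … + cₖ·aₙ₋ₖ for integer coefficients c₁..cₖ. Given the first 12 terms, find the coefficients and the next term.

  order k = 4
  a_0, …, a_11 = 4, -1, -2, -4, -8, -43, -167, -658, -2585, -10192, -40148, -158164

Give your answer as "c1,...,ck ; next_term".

3,3,2,3 ; -623075

  a_4 = 3·-4 + 3·-2 + 2·-1 + 3·4 = -8
  a_5 = 3·-8 + 3·-4 + 2·-2 + 3·-1 = -43
  a_6 = 3·-43 + 3·-8 + 2·-4 + 3·-2 = -167
  a_7 = 3·-167 + 3·-43 + 2·-8 + 3·-4 = -658
  a_8 = 3·-658 + 3·-167 + 2·-43 + 3·-8 = -2585
  a_9 = 3·-2585 + 3·-658 + 2·-167 + 3·-43 = -10192
  a_10 = 3·-10192 + 3·-2585 + 2·-658 + 3·-167 = -40148
  a_11 = 3·-40148 + 3·-10192 + 2·-2585 + 3·-658 = -158164
  a_12 = 3·-158164 + 3·-40148 + 2·-10192 + 3·-2585 = -623075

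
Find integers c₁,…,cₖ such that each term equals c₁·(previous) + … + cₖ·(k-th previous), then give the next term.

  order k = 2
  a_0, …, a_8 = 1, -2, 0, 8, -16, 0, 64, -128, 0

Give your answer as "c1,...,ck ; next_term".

  a_2 = -2·-2 + -4·1 = 0
  a_3 = -2·0 + -4·-2 = 8
  a_4 = -2·8 + -4·0 = -16
  a_5 = -2·-16 + -4·8 = 0
  a_6 = -2·0 + -4·-16 = 64
  a_7 = -2·64 + -4·0 = -128
  a_8 = -2·-128 + -4·64 = 0
  a_9 = -2·0 + -4·-128 = 512

-2,-4 ; 512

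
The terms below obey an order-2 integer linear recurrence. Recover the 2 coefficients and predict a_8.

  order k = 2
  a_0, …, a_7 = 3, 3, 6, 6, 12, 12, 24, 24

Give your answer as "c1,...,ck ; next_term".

  a_2 = 0·3 + 2·3 = 6
  a_3 = 0·6 + 2·3 = 6
  a_4 = 0·6 + 2·6 = 12
  a_5 = 0·12 + 2·6 = 12
  a_6 = 0·12 + 2·12 = 24
  a_7 = 0·24 + 2·12 = 24
  a_8 = 0·24 + 2·24 = 48

0,2 ; 48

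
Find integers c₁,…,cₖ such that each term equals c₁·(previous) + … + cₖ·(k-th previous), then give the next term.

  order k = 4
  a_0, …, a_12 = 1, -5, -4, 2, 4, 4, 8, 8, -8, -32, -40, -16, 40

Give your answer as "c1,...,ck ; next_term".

2,-3,2,-2 ; 112

  a_4 = 2·2 + -3·-4 + 2·-5 + -2·1 = 4
  a_5 = 2·4 + -3·2 + 2·-4 + -2·-5 = 4
  a_6 = 2·4 + -3·4 + 2·2 + -2·-4 = 8
  a_7 = 2·8 + -3·4 + 2·4 + -2·2 = 8
  a_8 = 2·8 + -3·8 + 2·4 + -2·4 = -8
  a_9 = 2·-8 + -3·8 + 2·8 + -2·4 = -32
  a_10 = 2·-32 + -3·-8 + 2·8 + -2·8 = -40
  a_11 = 2·-40 + -3·-32 + 2·-8 + -2·8 = -16
  a_12 = 2·-16 + -3·-40 + 2·-32 + -2·-8 = 40
  a_13 = 2·40 + -3·-16 + 2·-40 + -2·-32 = 112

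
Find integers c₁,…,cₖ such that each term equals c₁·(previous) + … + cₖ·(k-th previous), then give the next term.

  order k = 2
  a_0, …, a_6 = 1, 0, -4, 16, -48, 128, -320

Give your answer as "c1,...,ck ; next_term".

  a_2 = -4·0 + -4·1 = -4
  a_3 = -4·-4 + -4·0 = 16
  a_4 = -4·16 + -4·-4 = -48
  a_5 = -4·-48 + -4·16 = 128
  a_6 = -4·128 + -4·-48 = -320
  a_7 = -4·-320 + -4·128 = 768

-4,-4 ; 768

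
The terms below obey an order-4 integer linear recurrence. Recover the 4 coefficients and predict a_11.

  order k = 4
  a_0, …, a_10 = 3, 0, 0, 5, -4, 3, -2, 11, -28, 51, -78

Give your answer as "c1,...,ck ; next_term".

  a_4 = -2·5 + -1·0 + 0·0 + 2·3 = -4
  a_5 = -2·-4 + -1·5 + 0·0 + 2·0 = 3
  a_6 = -2·3 + -1·-4 + 0·5 + 2·0 = -2
  a_7 = -2·-2 + -1·3 + 0·-4 + 2·5 = 11
  a_8 = -2·11 + -1·-2 + 0·3 + 2·-4 = -28
  a_9 = -2·-28 + -1·11 + 0·-2 + 2·3 = 51
  a_10 = -2·51 + -1·-28 + 0·11 + 2·-2 = -78
  a_11 = -2·-78 + -1·51 + 0·-28 + 2·11 = 127

-2,-1,0,2 ; 127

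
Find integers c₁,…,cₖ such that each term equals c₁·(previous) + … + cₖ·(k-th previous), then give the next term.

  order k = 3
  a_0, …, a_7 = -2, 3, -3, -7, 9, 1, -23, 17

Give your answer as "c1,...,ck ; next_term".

0,-1,2 ; 25

  a_3 = 0·-3 + -1·3 + 2·-2 = -7
  a_4 = 0·-7 + -1·-3 + 2·3 = 9
  a_5 = 0·9 + -1·-7 + 2·-3 = 1
  a_6 = 0·1 + -1·9 + 2·-7 = -23
  a_7 = 0·-23 + -1·1 + 2·9 = 17
  a_8 = 0·17 + -1·-23 + 2·1 = 25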